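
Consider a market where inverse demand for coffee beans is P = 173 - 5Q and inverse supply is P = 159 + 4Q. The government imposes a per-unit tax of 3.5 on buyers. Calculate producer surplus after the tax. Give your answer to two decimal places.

2.72

Without the tax, 173 - 5Q = 159 + 4Q so Q* = 1.5556 and P* = 165.2222.
A tax on buyers shifts demand down by 3.5: (173 - 3.5) - 5Q = 159 + 4Q, so Q_t = 1.1667. Buyers pay P_b = 167.1667; sellers receive P_s = P_b - 3.5 = 163.6667.
Producer surplus is the triangle above supply below P_s: (1/2)(1.1667)(163.6667 - 159) = 2.7222.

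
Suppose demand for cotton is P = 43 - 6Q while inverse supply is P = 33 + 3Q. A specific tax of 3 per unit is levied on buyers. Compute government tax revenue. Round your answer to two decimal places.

Pre-tax equilibrium: 43 - 6Q = 33 + 3Q gives Q* = 1.1111, P* = 36.3333.
A tax on buyers shifts demand down by 3: (43 - 3) - 6Q = 33 + 3Q, so Q_t = 0.7778. Buyers pay P_b = 38.3333; sellers receive P_s = P_b - 3 = 35.3333.
Tax revenue = t x Q_t = 3 x 0.7778 = 2.3333.

2.33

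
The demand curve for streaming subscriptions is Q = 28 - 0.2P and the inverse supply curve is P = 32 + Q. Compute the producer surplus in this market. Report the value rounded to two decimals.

162.00

Rewriting demand in inverse form: P = 140 - 5Q.
Equilibrium: 140 - 5Q = 32 + Q, so Q* = 18 and P* = 50.
PS is the area between P* and the supply curve from 0 to Q*: (1/2)(18)(18) = 162.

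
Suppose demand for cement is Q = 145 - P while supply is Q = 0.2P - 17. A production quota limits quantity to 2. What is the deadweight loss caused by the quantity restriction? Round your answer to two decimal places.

Rewriting demand in inverse form: P = 145 - Q.
Rewriting supply in inverse form: P = 85 + 5Q.
Unrestricted equilibrium: Q* = (145 - 85)/(1 + 5) = 10.
At Q = 2 the demand price is 145 - (2) = 143 and the supply price is 85 + 5(2) = 95.
Deadweight loss is the triangle between the curves from 2 to 10: (1/2)(143 - 95)(10 - 2) = 192.

192.00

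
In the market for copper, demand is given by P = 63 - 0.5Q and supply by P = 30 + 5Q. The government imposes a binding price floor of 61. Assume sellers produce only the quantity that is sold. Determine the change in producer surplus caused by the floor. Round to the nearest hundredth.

Without the control, 63 - 0.5Q = 30 + 5Q so Q* = 6 and P* = 60.
At P = 61, buyers demand (63 - 61)/0.5 = 4 while sellers would supply more, so the quantity traded is 4 at price 61.
PS goes from (1/2)(6)(30) = 90 to 84 (computed as (61 - 30)(4) - (1/2)(5)(4)^2), a change of -6.

-6.00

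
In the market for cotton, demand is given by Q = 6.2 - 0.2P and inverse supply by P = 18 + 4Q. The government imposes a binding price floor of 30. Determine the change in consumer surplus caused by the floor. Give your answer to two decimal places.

Rewriting demand in inverse form: P = 31 - 5Q.
Free-market equilibrium: 31 - 5Q = 18 + 4Q gives Q* = 1.4444, P* = 23.7778.
At the floor price 30, quantity demanded is (31 - 30)/5 = 0.2; demand is the short side, so Q = 0.2 trades at P = 30.
CS goes from (1/2)(1.4444)(7.2222) = 5.216 to 0.1 (computed as (31 - 30)(0.2) - (1/2)(5)(0.2)^2), a change of -5.116.

-5.12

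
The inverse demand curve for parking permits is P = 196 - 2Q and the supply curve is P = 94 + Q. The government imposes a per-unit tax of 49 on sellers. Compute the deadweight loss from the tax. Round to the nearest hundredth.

Pre-tax equilibrium: 196 - 2Q = 94 + Q gives Q* = 34, P* = 128.
With the tax, sellers need 49 more per unit: 196 - 2Q = 94 + Q + 49, so Q_t = 17.6667. Buyers pay P_b = 160.6667; sellers receive P_s = P_b - 49 = 111.6667.
Deadweight loss is the triangle between the curves from Q_t to Q*: (1/2)(34 - 17.6667)(49) = 400.1667.

400.17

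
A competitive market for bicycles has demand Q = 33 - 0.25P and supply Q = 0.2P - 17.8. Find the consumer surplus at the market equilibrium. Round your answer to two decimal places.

Rewriting demand in inverse form: P = 132 - 4Q.
Rewriting supply in inverse form: P = 89 + 5Q.
Equilibrium: 132 - 4Q = 89 + 5Q, so Q* = 4.7778 and P* = 112.8889.
Consumer surplus is the triangle under demand above P*: (1/2)(4.7778)(132 - 112.8889) = (1/2)(4.7778)(19.1111) = 45.6543.

45.65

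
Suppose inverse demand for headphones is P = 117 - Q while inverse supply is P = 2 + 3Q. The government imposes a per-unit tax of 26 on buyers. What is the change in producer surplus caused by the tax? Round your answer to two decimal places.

-497.25

Pre-tax equilibrium: 117 - Q = 2 + 3Q gives Q* = 28.75, P* = 88.25.
A tax on buyers shifts demand down by 26: (117 - 26) - Q = 2 + 3Q, so Q_t = 22.25. Buyers pay P_b = 94.75; sellers receive P_s = P_b - 26 = 68.75.
PS falls from (1/2)(28.75)(86.25) = 1239.8438 to (1/2)(22.25)(66.75) = 742.5938, a change of -497.25.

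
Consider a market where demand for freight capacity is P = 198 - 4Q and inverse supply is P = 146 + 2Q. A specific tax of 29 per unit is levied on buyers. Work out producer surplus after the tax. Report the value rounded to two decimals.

Without the tax, 198 - 4Q = 146 + 2Q so Q* = 8.6667 and P* = 163.3333.
With the tax, buyers' net willingness to pay falls by 29: (198 - 29) - 4Q = 146 + 2Q, so Q_t = 3.8333. Buyers pay P_b = 182.6667; sellers receive P_s = P_b - 29 = 153.6667.
Producer surplus is the triangle above supply below P_s: (1/2)(3.8333)(153.6667 - 146) = 14.6944.

14.69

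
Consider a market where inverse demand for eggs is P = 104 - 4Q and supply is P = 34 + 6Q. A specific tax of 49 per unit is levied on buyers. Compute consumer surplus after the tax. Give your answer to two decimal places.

Without the tax, 104 - 4Q = 34 + 6Q so Q* = 7 and P* = 76.
A tax on buyers shifts demand down by 49: (104 - 49) - 4Q = 34 + 6Q, so Q_t = 2.1. Buyers pay P_b = 95.6; sellers receive P_s = P_b - 49 = 46.6.
Consumer surplus is the triangle under demand above P_b: (1/2)(2.1)(104 - 95.6) = 8.82.

8.82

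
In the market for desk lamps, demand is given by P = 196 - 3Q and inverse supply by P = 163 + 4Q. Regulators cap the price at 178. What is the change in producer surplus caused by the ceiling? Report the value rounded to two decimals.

-16.32

Free-market equilibrium: 196 - 3Q = 163 + 4Q gives Q* = 4.7143, P* = 181.8571.
At P = 178, sellers supply (178 - 163)/4 = 3.75 while buyers want more, so the quantity traded is 3.75 at price 178.
PS goes from (1/2)(4.7143)(18.8571) = 44.449 to 28.125 (computed as (178 - 163)(3.75) - (1/2)(4)(3.75)^2), a change of -16.324.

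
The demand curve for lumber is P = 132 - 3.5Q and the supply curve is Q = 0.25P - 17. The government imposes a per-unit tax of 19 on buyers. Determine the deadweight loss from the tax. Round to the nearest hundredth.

24.07

Rewriting supply in inverse form: P = 68 + 4Q.
Pre-tax equilibrium: 132 - 3.5Q = 68 + 4Q gives Q* = 8.5333, P* = 102.1333.
With the tax, buyers' net willingness to pay falls by 19: (132 - 19) - 3.5Q = 68 + 4Q, so Q_t = 6. Buyers pay P_b = 111; sellers receive P_s = P_b - 19 = 92.
Deadweight loss is the triangle between the curves from Q_t to Q*: (1/2)(8.5333 - 6)(19) = 24.0667.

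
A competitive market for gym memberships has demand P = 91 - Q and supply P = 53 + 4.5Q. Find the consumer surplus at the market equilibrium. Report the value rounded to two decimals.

23.87

Equilibrium: 91 - Q = 53 + 4.5Q, so Q* = 6.9091 and P* = 84.0909.
CS is the area between the demand curve and P* from 0 to Q*: (1/2)(6.9091)(6.9091) = 23.8678.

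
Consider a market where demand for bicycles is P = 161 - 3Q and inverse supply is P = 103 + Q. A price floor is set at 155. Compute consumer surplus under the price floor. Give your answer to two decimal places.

Free-market equilibrium: 161 - 3Q = 103 + Q gives Q* = 14.5, P* = 117.5.
At the floor price 155, quantity demanded is (161 - 155)/3 = 2; demand is the short side, so Q = 2 trades at P = 155.
CS is the triangle under demand above 155: (1/2)(2)(161 - 155) = 6.

6.00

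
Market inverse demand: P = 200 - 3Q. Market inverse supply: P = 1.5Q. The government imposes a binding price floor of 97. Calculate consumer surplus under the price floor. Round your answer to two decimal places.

Without the control, 200 - 3Q = 1.5Q so Q* = 44.4444 and P* = 66.6667.
At the floor price 97, quantity demanded is (200 - 97)/3 = 34.3333; demand is the short side, so Q = 34.3333 trades at P = 97.
CS is the triangle under demand above 97: (1/2)(34.3333)(200 - 97) = 1768.1667.

1768.17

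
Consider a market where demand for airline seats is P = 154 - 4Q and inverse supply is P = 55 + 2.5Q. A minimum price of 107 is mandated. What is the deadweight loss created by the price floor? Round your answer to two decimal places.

Without the control, 154 - 4Q = 55 + 2.5Q so Q* = 15.2308 and P* = 93.0769.
At P = 107, buyers demand (154 - 107)/4 = 11.75 while sellers would supply more, so the quantity traded is 11.75 at price 107.
The lost-trades triangle has base Q* - 11.75 = 3.4808 and height equal to the gap between the curves at Q = 11.75, which is 107 - 84.375 = 22.625. DWL = (1/2)(3.4808)(22.625) = 39.3762.

39.38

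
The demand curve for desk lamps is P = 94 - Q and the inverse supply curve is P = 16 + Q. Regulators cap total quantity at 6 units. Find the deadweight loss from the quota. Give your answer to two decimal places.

1089.00

Unrestricted equilibrium: Q* = (94 - 16)/(1 + 1) = 39.
At Q = 6 the demand price is 94 - (6) = 88 and the supply price is 16 + (6) = 22.
Deadweight loss is the triangle between the curves from 6 to 39: (1/2)(88 - 22)(39 - 6) = 1089.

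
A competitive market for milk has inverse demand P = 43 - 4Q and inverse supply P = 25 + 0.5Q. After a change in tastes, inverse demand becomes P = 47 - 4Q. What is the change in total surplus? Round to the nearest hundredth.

17.78

Initial equilibrium: Q_0 = 4, P_0 = 27; CS_0 = (1/2)(4)(16) = 32, PS_0 = (1/2)(4)(2) = 4.
New equilibrium: 47 - 4Q = 25 + 0.5Q gives Q_1 = 4.8889, P_1 = 27.4444; CS_1 = 47.8025, PS_1 = 5.9753.
Change in total surplus = (47.8025 + 5.9753) - (32 + 4) = 17.7778.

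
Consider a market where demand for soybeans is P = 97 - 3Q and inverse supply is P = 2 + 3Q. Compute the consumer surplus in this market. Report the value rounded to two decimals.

376.04

Set 97 - 3Q = 2 + 3Q, which gives 95 = 6Q, so Q* = 15.8333 and P* = 97 - 3(15.8333) = 49.5.
Consumer surplus is the triangle under demand above P*: (1/2)(15.8333)(97 - 49.5) = (1/2)(15.8333)(47.5) = 376.0417.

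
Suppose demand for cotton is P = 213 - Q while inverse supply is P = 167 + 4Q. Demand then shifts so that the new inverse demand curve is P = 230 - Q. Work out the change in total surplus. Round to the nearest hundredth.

185.30

Initial equilibrium: Q_0 = 9.2, P_0 = 203.8; CS_0 = (1/2)(9.2)(9.2) = 42.32, PS_0 = (1/2)(9.2)(36.8) = 169.28.
New equilibrium: 230 - Q = 167 + 4Q gives Q_1 = 12.6, P_1 = 217.4; CS_1 = 79.38, PS_1 = 317.52.
Change in total surplus = (79.38 + 317.52) - (42.32 + 169.28) = 185.3.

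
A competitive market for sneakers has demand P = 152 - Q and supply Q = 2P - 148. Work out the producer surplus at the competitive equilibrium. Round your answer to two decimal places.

676.00

Rewriting supply in inverse form: P = 74 + 0.5Q.
Equilibrium: 152 - Q = 74 + 0.5Q, so Q* = 52 and P* = 100.
The supply curve's price intercept is 74, so PS = (1/2)(Q*)(P* - 74) = (1/2)(52)(26) = 676.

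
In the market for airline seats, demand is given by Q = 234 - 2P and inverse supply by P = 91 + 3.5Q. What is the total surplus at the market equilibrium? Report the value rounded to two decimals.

84.50

Rewriting demand in inverse form: P = 117 - 0.5Q.
Setting demand equal to supply, 26 = 4Q, so Q* = 6.5 and P* = 113.75.
CS = (1/2)(6.5)(3.25) = 10.5625 and PS = (1/2)(6.5)(22.75) = 73.9375, so total surplus = 84.5.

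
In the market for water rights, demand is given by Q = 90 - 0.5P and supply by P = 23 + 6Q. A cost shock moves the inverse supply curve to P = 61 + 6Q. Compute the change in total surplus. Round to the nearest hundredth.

Rewriting demand in inverse form: P = 180 - 2Q.
Initial equilibrium: Q_0 = 19.625, P_0 = 140.75; CS_0 = (1/2)(19.625)(39.25) = 385.1406, PS_0 = (1/2)(19.625)(117.75) = 1155.4219.
New equilibrium: 180 - 2Q = 61 + 6Q gives Q_1 = 14.875, P_1 = 150.25; CS_1 = 221.2656, PS_1 = 663.7969.
Change in total surplus = (221.2656 + 663.7969) - (385.1406 + 1155.4219) = -655.5.

-655.50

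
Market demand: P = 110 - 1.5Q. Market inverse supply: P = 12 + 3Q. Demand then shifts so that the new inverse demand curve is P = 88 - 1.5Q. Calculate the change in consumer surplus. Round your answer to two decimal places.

-141.78

Initial equilibrium: Q_0 = 21.7778, P_0 = 77.3333; CS_0 = (1/2)(21.7778)(32.6667) = 355.7037, PS_0 = (1/2)(21.7778)(65.3333) = 711.4074.
New equilibrium: 88 - 1.5Q = 12 + 3Q gives Q_1 = 16.8889, P_1 = 62.6667; CS_1 = 213.9259, PS_1 = 427.8519.
Change in consumer surplus = 213.9259 - 355.7037 = -141.7778.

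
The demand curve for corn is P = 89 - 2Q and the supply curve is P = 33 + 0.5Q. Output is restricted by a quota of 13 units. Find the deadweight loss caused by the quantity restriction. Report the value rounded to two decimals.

Unrestricted equilibrium: Q* = (89 - 33)/(2 + 0.5) = 22.4.
At Q = 13 the demand price is 89 - 2(13) = 63 and the supply price is 33 + 0.5(13) = 39.5.
Deadweight loss is the triangle between the curves from 13 to 22.4: (1/2)(63 - 39.5)(22.4 - 13) = 110.45.

110.45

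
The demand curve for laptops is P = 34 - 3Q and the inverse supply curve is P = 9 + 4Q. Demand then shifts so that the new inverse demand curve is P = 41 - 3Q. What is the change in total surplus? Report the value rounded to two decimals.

28.50

Initial equilibrium: Q_0 = 3.5714, P_0 = 23.2857; CS_0 = (1/2)(3.5714)(10.7143) = 19.1327, PS_0 = (1/2)(3.5714)(14.2857) = 25.5102.
New equilibrium: 41 - 3Q = 9 + 4Q gives Q_1 = 4.5714, P_1 = 27.2857; CS_1 = 31.3469, PS_1 = 41.7959.
Change in total surplus = (31.3469 + 41.7959) - (19.1327 + 25.5102) = 28.5.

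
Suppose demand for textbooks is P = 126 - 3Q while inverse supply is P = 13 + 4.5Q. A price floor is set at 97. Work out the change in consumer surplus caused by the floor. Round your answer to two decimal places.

-200.34

Without the control, 126 - 3Q = 13 + 4.5Q so Q* = 15.0667 and P* = 80.8.
At the floor price 97, quantity demanded is (126 - 97)/3 = 9.6667; demand is the short side, so Q = 9.6667 trades at P = 97.
CS goes from (1/2)(15.0667)(45.2) = 340.5067 to 140.1667 (computed as (126 - 97)(9.6667) - (1/2)(3)(9.6667)^2), a change of -200.34.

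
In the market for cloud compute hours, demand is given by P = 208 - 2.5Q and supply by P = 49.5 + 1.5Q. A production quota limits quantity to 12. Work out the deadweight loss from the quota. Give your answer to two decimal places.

Unrestricted equilibrium: Q* = (208 - 49.5)/(2.5 + 1.5) = 39.625.
At Q = 12 the demand price is 208 - 2.5(12) = 178 and the supply price is 49.5 + 1.5(12) = 67.5.
Deadweight loss is the triangle between the curves from 12 to 39.625: (1/2)(178 - 67.5)(39.625 - 12) = 1526.2812.

1526.28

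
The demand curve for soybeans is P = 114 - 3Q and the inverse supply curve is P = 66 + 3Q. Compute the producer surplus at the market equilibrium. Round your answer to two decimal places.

Setting demand equal to supply, 48 = 6Q, so Q* = 8 and P* = 90.
PS is the area between P* and the supply curve from 0 to Q*: (1/2)(8)(24) = 96.

96.00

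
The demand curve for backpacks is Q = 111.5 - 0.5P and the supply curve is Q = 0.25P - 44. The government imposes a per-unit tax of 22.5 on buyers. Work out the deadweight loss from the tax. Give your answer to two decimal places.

42.19

Rewriting demand in inverse form: P = 223 - 2Q.
Rewriting supply in inverse form: P = 176 + 4Q.
Without the tax, 223 - 2Q = 176 + 4Q so Q* = 7.8333 and P* = 207.3333.
With the tax, buyers' net willingness to pay falls by 22.5: (223 - 22.5) - 2Q = 176 + 4Q, so Q_t = 4.0833. Buyers pay P_b = 214.8333; sellers receive P_s = P_b - 22.5 = 192.3333.
Deadweight loss is the triangle between the curves from Q_t to Q*: (1/2)(7.8333 - 4.0833)(22.5) = 42.1875.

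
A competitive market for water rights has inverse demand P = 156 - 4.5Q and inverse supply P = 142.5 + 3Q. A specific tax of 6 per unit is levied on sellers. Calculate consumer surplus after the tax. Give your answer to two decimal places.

Without the tax, 156 - 4.5Q = 142.5 + 3Q so Q* = 1.8 and P* = 147.9.
A tax on sellers shifts supply up by 6: 156 - 4.5Q = 142.5 + 3Q + 6, so Q_t = 1. Buyers pay P_b = 151.5; sellers receive P_s = P_b - 6 = 145.5.
CS = (1/2)(Q_t)(156 - P_b) = (1/2)(1)(4.5) = 2.25.

2.25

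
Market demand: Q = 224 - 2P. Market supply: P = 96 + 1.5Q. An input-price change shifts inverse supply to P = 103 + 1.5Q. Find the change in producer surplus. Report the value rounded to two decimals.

Rewriting demand in inverse form: P = 112 - 0.5Q.
Initial equilibrium: Q_0 = 8, P_0 = 108; CS_0 = (1/2)(8)(4) = 16, PS_0 = (1/2)(8)(12) = 48.
New equilibrium: 112 - 0.5Q = 103 + 1.5Q gives Q_1 = 4.5, P_1 = 109.75; CS_1 = 5.0625, PS_1 = 15.1875.
Change in producer surplus = 15.1875 - 48 = -32.8125.

-32.81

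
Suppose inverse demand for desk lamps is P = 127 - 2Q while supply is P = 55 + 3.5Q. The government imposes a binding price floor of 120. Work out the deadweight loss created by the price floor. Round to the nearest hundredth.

252.96

Without the control, 127 - 2Q = 55 + 3.5Q so Q* = 13.0909 and P* = 100.8182.
At P = 120, buyers demand (127 - 120)/2 = 3.5 while sellers would supply more, so the quantity traded is 3.5 at price 120.
At Q = 3.5 the demand price is 120 and the supply price is 67.25. Deadweight loss is the triangle between the curves from 3.5 to 13.0909: (1/2)(120 - 67.25)(13.0909 - 3.5) = 252.9602.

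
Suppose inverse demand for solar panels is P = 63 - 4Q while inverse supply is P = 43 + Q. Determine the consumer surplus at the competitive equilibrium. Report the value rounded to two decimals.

Equilibrium: 63 - 4Q = 43 + Q, so Q* = 4 and P* = 47.
CS is the area between the demand curve and P* from 0 to Q*: (1/2)(4)(16) = 32.

32.00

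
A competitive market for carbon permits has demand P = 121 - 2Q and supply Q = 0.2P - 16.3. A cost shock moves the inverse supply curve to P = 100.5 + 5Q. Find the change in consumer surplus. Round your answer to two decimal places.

Rewriting supply in inverse form: P = 81.5 + 5Q.
Initial equilibrium: Q_0 = 5.6429, P_0 = 109.7143; CS_0 = (1/2)(5.6429)(11.2857) = 31.8418, PS_0 = (1/2)(5.6429)(28.2143) = 79.6046.
New equilibrium: 121 - 2Q = 100.5 + 5Q gives Q_1 = 2.9286, P_1 = 115.1429; CS_1 = 8.5765, PS_1 = 21.4413.
Change in consumer surplus = 8.5765 - 31.8418 = -23.2653.

-23.27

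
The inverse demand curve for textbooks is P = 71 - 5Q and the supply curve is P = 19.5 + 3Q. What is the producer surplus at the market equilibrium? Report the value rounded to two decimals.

Equilibrium: 71 - 5Q = 19.5 + 3Q, so Q* = 6.4375 and P* = 38.8125.
Producer surplus is the triangle above supply below P*: (1/2)(6.4375)(38.8125 - 19.5) = (1/2)(6.4375)(19.3125) = 62.1621.

62.16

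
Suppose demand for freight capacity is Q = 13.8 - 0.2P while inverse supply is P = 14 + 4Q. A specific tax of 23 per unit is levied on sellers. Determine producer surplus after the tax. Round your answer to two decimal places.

25.28

Rewriting demand in inverse form: P = 69 - 5Q.
Pre-tax equilibrium: 69 - 5Q = 14 + 4Q gives Q* = 6.1111, P* = 38.4444.
A tax on sellers shifts supply up by 23: 69 - 5Q = 14 + 4Q + 23, so Q_t = 3.5556. Buyers pay P_b = 51.2222; sellers receive P_s = P_b - 23 = 28.2222.
PS = (1/2)(Q_t)(P_s - 14) = (1/2)(3.5556)(14.2222) = 25.284.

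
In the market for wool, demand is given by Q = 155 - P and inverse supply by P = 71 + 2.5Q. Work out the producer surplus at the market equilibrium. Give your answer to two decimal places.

720.00

Rewriting demand in inverse form: P = 155 - Q.
Setting demand equal to supply, 84 = 3.5Q, so Q* = 24 and P* = 131.
Producer surplus is the triangle above supply below P*: (1/2)(24)(131 - 71) = (1/2)(24)(60) = 720.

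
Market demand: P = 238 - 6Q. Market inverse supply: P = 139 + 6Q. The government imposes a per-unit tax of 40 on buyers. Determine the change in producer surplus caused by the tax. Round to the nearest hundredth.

Without the tax, 238 - 6Q = 139 + 6Q so Q* = 8.25 and P* = 188.5.
A tax on buyers shifts demand down by 40: (238 - 40) - 6Q = 139 + 6Q, so Q_t = 4.9167. Buyers pay P_b = 208.5; sellers receive P_s = P_b - 40 = 168.5.
PS falls from (1/2)(8.25)(49.5) = 204.1875 to (1/2)(4.9167)(29.5) = 72.5208, a change of -131.6667.

-131.67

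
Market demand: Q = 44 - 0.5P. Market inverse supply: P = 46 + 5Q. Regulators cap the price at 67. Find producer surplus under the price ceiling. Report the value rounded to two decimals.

44.10

Rewriting demand in inverse form: P = 88 - 2Q.
Without the control, 88 - 2Q = 46 + 5Q so Q* = 6 and P* = 76.
At the ceiling price 67, quantity supplied is (67 - 46)/5 = 4.2; supply is the short side, so Q = 4.2 trades at P = 67.
PS is the triangle above supply below 67: (1/2)(4.2)(67 - 46) = 44.1.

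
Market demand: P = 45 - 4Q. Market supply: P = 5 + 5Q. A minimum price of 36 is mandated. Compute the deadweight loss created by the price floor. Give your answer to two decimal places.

21.67

Without the control, 45 - 4Q = 5 + 5Q so Q* = 4.4444 and P* = 27.2222.
At the floor price 36, quantity demanded is (45 - 36)/4 = 2.25; demand is the short side, so Q = 2.25 trades at P = 36.
The lost-trades triangle has base Q* - 2.25 = 2.1944 and height equal to the gap between the curves at Q = 2.25, which is 36 - 16.25 = 19.75. DWL = (1/2)(2.1944)(19.75) = 21.6701.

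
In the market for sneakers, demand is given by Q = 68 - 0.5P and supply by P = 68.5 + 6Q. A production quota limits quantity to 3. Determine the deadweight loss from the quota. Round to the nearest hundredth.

118.27

Rewriting demand in inverse form: P = 136 - 2Q.
Without the quota, 136 - 2Q = 68.5 + 6Q gives Q* = 8.4375.
At Q = 3 the demand price is 136 - 2(3) = 130 and the supply price is 68.5 + 6(3) = 86.5.
DWL = (1/2)(gap between curves at 3) x (Q* - 3) = (1/2)(43.5)(5.4375) = 118.2656.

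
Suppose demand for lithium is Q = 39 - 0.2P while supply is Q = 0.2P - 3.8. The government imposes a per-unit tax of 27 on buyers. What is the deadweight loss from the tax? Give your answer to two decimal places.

Rewriting demand in inverse form: P = 195 - 5Q.
Rewriting supply in inverse form: P = 19 + 5Q.
Pre-tax equilibrium: 195 - 5Q = 19 + 5Q gives Q* = 17.6, P* = 107.
With the tax, buyers' net willingness to pay falls by 27: (195 - 27) - 5Q = 19 + 5Q, so Q_t = 14.9. Buyers pay P_b = 120.5; sellers receive P_s = P_b - 27 = 93.5.
The welfare triangle lost has base Q* - Q_t = 2.7 and height t = 27, so DWL = (1/2)(2.7)(27) = 36.45.

36.45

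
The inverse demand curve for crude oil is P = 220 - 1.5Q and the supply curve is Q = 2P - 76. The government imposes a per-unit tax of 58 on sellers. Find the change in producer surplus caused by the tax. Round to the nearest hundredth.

Rewriting supply in inverse form: P = 38 + 0.5Q.
Without the tax, 220 - 1.5Q = 38 + 0.5Q so Q* = 91 and P* = 83.5.
A tax on sellers shifts supply up by 58: 220 - 1.5Q = 38 + 0.5Q + 58, so Q_t = 62. Buyers pay P_b = 127; sellers receive P_s = P_b - 58 = 69.
Producers lose the trapezoid between P_s and P* out to Q_t plus the triangle from Q_t to Q*: change in PS = 961 - 2070.25 = -1109.25.

-1109.25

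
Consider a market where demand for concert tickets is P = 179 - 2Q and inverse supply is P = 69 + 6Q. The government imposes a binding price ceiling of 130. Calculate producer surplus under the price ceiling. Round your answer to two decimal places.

310.08

Without the control, 179 - 2Q = 69 + 6Q so Q* = 13.75 and P* = 151.5.
At the ceiling price 130, quantity supplied is (130 - 69)/6 = 10.1667; supply is the short side, so Q = 10.1667 trades at P = 130.
PS is the triangle above supply below 130: (1/2)(10.1667)(130 - 69) = 310.0833.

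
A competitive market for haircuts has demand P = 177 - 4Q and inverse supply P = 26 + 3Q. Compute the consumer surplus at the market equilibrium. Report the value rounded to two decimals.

Equilibrium: 177 - 4Q = 26 + 3Q, so Q* = 21.5714 and P* = 90.7143.
CS is the area between the demand curve and P* from 0 to Q*: (1/2)(21.5714)(86.2857) = 930.6531.

930.65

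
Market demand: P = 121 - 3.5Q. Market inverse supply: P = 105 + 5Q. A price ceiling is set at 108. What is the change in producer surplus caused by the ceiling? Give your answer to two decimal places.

-7.96

Free-market equilibrium: 121 - 3.5Q = 105 + 5Q gives Q* = 1.8824, P* = 114.4118.
At P = 108, sellers supply (108 - 105)/5 = 0.6 while buyers want more, so the quantity traded is 0.6 at price 108.
PS goes from (1/2)(1.8824)(9.4118) = 8.8581 to 0.9 (computed as (108 - 105)(0.6) - (1/2)(5)(0.6)^2), a change of -7.9581.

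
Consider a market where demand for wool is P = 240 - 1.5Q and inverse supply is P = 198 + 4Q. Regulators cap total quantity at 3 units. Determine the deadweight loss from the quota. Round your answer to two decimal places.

59.11

Without the quota, 240 - 1.5Q = 198 + 4Q gives Q* = 7.6364.
At Q = 3 the demand price is 240 - 1.5(3) = 235.5 and the supply price is 198 + 4(3) = 210.
Deadweight loss is the triangle between the curves from 3 to 7.6364: (1/2)(235.5 - 210)(7.6364 - 3) = 59.1136.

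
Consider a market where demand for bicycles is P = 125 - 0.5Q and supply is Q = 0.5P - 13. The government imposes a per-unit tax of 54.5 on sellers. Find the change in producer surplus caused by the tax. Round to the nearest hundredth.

-1251.32

Rewriting supply in inverse form: P = 26 + 2Q.
Without the tax, 125 - 0.5Q = 26 + 2Q so Q* = 39.6 and P* = 105.2.
A tax on sellers shifts supply up by 54.5: 125 - 0.5Q = 26 + 2Q + 54.5, so Q_t = 17.8. Buyers pay P_b = 116.1; sellers receive P_s = P_b - 54.5 = 61.6.
PS falls from (1/2)(39.6)(79.2) = 1568.16 to (1/2)(17.8)(35.6) = 316.84, a change of -1251.32.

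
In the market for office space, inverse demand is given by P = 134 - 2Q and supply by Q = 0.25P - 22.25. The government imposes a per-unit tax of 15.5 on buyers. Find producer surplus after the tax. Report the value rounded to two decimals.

Rewriting supply in inverse form: P = 89 + 4Q.
Pre-tax equilibrium: 134 - 2Q = 89 + 4Q gives Q* = 7.5, P* = 119.
A tax on buyers shifts demand down by 15.5: (134 - 15.5) - 2Q = 89 + 4Q, so Q_t = 4.9167. Buyers pay P_b = 124.1667; sellers receive P_s = P_b - 15.5 = 108.6667.
PS = (1/2)(Q_t)(P_s - 89) = (1/2)(4.9167)(19.6667) = 48.3472.

48.35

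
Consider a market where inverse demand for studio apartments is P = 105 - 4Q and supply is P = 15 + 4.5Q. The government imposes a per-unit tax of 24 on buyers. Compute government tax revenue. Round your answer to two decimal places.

Without the tax, 105 - 4Q = 15 + 4.5Q so Q* = 10.5882 and P* = 62.6471.
With the tax, buyers' net willingness to pay falls by 24: (105 - 24) - 4Q = 15 + 4.5Q, so Q_t = 7.7647. Buyers pay P_b = 73.9412; sellers receive P_s = P_b - 24 = 49.9412.
Revenue is the tax times quantity traded: 24 x 7.7647 = 186.3529.

186.35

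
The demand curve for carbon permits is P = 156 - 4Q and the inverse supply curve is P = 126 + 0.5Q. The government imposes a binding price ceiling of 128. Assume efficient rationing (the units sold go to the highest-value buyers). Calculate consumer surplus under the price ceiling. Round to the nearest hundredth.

80.00

Free-market equilibrium: 156 - 4Q = 126 + 0.5Q gives Q* = 6.6667, P* = 129.3333.
At the ceiling price 128, quantity supplied is (128 - 126)/0.5 = 4; supply is the short side, so Q = 4 trades at P = 128.
The demand price at Q = 4 is 140. CS is the trapezoid between demand and 128 over [0, 4]: (1/2)[(156 - 128) + (140 - 128)](4) = 80.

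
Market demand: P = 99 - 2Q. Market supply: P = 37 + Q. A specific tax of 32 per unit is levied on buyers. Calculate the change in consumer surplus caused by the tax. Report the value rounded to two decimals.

-327.11

Without the tax, 99 - 2Q = 37 + Q so Q* = 20.6667 and P* = 57.6667.
With the tax, buyers' net willingness to pay falls by 32: (99 - 32) - 2Q = 37 + Q, so Q_t = 10. Buyers pay P_b = 79; sellers receive P_s = P_b - 32 = 47.
CS falls from (1/2)(20.6667)(41.3333) = 427.1111 to (1/2)(10)(20) = 100, a change of -327.1111.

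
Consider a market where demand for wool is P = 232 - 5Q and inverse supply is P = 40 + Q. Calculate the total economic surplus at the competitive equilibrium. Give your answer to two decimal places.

3072.00

Setting demand equal to supply, 192 = 6Q, so Q* = 32 and P* = 72.
Total surplus is the full triangle between the curves from 0 to Q*: (1/2)(32)(232 - 40) = 3072.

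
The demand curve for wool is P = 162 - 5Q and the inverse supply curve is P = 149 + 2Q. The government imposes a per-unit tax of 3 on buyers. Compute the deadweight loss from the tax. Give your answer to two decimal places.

Without the tax, 162 - 5Q = 149 + 2Q so Q* = 1.8571 and P* = 152.7143.
A tax on buyers shifts demand down by 3: (162 - 3) - 5Q = 149 + 2Q, so Q_t = 1.4286. Buyers pay P_b = 154.8571; sellers receive P_s = P_b - 3 = 151.8571.
Deadweight loss is the triangle between the curves from Q_t to Q*: (1/2)(1.8571 - 1.4286)(3) = 0.6429.

0.64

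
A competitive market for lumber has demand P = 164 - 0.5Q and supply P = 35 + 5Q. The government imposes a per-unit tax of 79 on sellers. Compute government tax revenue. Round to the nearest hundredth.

718.18

Pre-tax equilibrium: 164 - 0.5Q = 35 + 5Q gives Q* = 23.4545, P* = 152.2727.
A tax on sellers shifts supply up by 79: 164 - 0.5Q = 35 + 5Q + 79, so Q_t = 9.0909. Buyers pay P_b = 159.4545; sellers receive P_s = P_b - 79 = 80.4545.
Revenue is the tax times quantity traded: 79 x 9.0909 = 718.1818.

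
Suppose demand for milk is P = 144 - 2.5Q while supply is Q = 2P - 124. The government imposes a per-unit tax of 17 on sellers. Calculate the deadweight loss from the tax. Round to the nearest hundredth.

48.17

Rewriting supply in inverse form: P = 62 + 0.5Q.
Without the tax, 144 - 2.5Q = 62 + 0.5Q so Q* = 27.3333 and P* = 75.6667.
A tax on sellers shifts supply up by 17: 144 - 2.5Q = 62 + 0.5Q + 17, so Q_t = 21.6667. Buyers pay P_b = 89.8333; sellers receive P_s = P_b - 17 = 72.8333.
Deadweight loss is the triangle between the curves from Q_t to Q*: (1/2)(27.3333 - 21.6667)(17) = 48.1667.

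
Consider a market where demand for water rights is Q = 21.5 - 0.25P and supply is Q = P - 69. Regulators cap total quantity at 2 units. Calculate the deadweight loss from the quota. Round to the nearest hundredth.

Rewriting demand in inverse form: P = 86 - 4Q.
Rewriting supply in inverse form: P = 69 + Q.
Unrestricted equilibrium: Q* = (86 - 69)/(4 + 1) = 3.4.
At Q = 2 the demand price is 86 - 4(2) = 78 and the supply price is 69 + (2) = 71.
DWL = (1/2)(gap between curves at 2) x (Q* - 2) = (1/2)(7)(1.4) = 4.9.

4.90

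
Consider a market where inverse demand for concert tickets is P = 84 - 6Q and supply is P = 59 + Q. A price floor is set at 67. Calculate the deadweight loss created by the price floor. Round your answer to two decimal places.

1.91

Free-market equilibrium: 84 - 6Q = 59 + Q gives Q* = 3.5714, P* = 62.5714.
At P = 67, buyers demand (84 - 67)/6 = 2.8333 while sellers would supply more, so the quantity traded is 2.8333 at price 67.
The lost-trades triangle has base Q* - 2.8333 = 0.7381 and height equal to the gap between the curves at Q = 2.8333, which is 67 - 61.8333 = 5.1667. DWL = (1/2)(0.7381)(5.1667) = 1.9067.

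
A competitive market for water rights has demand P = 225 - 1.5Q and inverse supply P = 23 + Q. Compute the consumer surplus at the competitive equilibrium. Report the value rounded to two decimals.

4896.48

Equilibrium: 225 - 1.5Q = 23 + Q, so Q* = 80.8 and P* = 103.8.
Consumer surplus is the triangle under demand above P*: (1/2)(80.8)(225 - 103.8) = (1/2)(80.8)(121.2) = 4896.48.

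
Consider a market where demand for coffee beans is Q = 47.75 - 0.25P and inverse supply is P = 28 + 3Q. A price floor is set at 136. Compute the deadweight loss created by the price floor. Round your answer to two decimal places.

318.25

Rewriting demand in inverse form: P = 191 - 4Q.
Without the control, 191 - 4Q = 28 + 3Q so Q* = 23.2857 and P* = 97.8571.
At P = 136, buyers demand (191 - 136)/4 = 13.75 while sellers would supply more, so the quantity traded is 13.75 at price 136.
The lost-trades triangle has base Q* - 13.75 = 9.5357 and height equal to the gap between the curves at Q = 13.75, which is 136 - 69.25 = 66.75. DWL = (1/2)(9.5357)(66.75) = 318.2545.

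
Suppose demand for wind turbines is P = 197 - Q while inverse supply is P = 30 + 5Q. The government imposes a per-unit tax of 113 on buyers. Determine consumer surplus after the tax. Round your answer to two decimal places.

40.50

Pre-tax equilibrium: 197 - Q = 30 + 5Q gives Q* = 27.8333, P* = 169.1667.
A tax on buyers shifts demand down by 113: (197 - 113) - Q = 30 + 5Q, so Q_t = 9. Buyers pay P_b = 188; sellers receive P_s = P_b - 113 = 75.
Consumer surplus is the triangle under demand above P_b: (1/2)(9)(197 - 188) = 40.5.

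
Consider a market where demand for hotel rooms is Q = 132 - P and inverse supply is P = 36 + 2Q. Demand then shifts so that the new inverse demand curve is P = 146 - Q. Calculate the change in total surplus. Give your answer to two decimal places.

Rewriting demand in inverse form: P = 132 - Q.
Initial equilibrium: Q_0 = 32, P_0 = 100; CS_0 = (1/2)(32)(32) = 512, PS_0 = (1/2)(32)(64) = 1024.
New equilibrium: 146 - Q = 36 + 2Q gives Q_1 = 36.6667, P_1 = 109.3333; CS_1 = 672.2222, PS_1 = 1344.4444.
Change in total surplus = (672.2222 + 1344.4444) - (512 + 1024) = 480.6667.

480.67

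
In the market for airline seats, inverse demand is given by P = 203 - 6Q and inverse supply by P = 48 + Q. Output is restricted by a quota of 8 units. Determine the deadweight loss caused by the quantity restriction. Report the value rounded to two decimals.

700.07

Unrestricted equilibrium: Q* = (203 - 48)/(6 + 1) = 22.1429.
At Q = 8 the demand price is 203 - 6(8) = 155 and the supply price is 48 + (8) = 56.
Deadweight loss is the triangle between the curves from 8 to 22.1429: (1/2)(155 - 56)(22.1429 - 8) = 700.0714.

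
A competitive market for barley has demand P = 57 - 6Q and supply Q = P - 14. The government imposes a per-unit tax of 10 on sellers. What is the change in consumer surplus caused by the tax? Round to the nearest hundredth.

-46.53

Rewriting supply in inverse form: P = 14 + Q.
Without the tax, 57 - 6Q = 14 + Q so Q* = 6.1429 and P* = 20.1429.
With the tax, sellers need 10 more per unit: 57 - 6Q = 14 + Q + 10, so Q_t = 4.7143. Buyers pay P_b = 28.7143; sellers receive P_s = P_b - 10 = 18.7143.
CS falls from (1/2)(6.1429)(36.8571) = 113.2041 to (1/2)(4.7143)(28.2857) = 66.6735, a change of -46.5306.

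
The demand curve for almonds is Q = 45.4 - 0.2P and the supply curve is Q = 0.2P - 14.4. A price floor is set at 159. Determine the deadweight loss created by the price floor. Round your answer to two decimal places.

Rewriting demand in inverse form: P = 227 - 5Q.
Rewriting supply in inverse form: P = 72 + 5Q.
Free-market equilibrium: 227 - 5Q = 72 + 5Q gives Q* = 15.5, P* = 149.5.
At P = 159, buyers demand (227 - 159)/5 = 13.6 while sellers would supply more, so the quantity traded is 13.6 at price 159.
The lost-trades triangle has base Q* - 13.6 = 1.9 and height equal to the gap between the curves at Q = 13.6, which is 159 - 140 = 19. DWL = (1/2)(1.9)(19) = 18.05.

18.05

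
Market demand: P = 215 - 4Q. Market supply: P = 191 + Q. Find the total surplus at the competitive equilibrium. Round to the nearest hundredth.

57.60

Equilibrium: 215 - 4Q = 191 + Q, so Q* = 4.8 and P* = 195.8.
Total surplus is the full triangle between the curves from 0 to Q*: (1/2)(4.8)(215 - 191) = 57.6.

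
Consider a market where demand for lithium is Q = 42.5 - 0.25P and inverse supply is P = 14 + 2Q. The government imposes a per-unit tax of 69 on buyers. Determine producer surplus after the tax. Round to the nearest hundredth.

210.25

Rewriting demand in inverse form: P = 170 - 4Q.
Pre-tax equilibrium: 170 - 4Q = 14 + 2Q gives Q* = 26, P* = 66.
A tax on buyers shifts demand down by 69: (170 - 69) - 4Q = 14 + 2Q, so Q_t = 14.5. Buyers pay P_b = 112; sellers receive P_s = P_b - 69 = 43.
Producer surplus is the triangle above supply below P_s: (1/2)(14.5)(43 - 14) = 210.25.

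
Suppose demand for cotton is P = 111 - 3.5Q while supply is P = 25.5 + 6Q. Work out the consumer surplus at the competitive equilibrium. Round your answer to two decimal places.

Setting demand equal to supply, 85.5 = 9.5Q, so Q* = 9 and P* = 79.5.
The demand choke price is 111, so CS = (1/2)(Q*)(111 - P*) = (1/2)(9)(31.5) = 141.75.

141.75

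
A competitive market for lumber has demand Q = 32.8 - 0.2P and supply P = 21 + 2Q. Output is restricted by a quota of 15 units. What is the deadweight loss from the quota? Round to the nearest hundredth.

Rewriting demand in inverse form: P = 164 - 5Q.
Unrestricted equilibrium: Q* = (164 - 21)/(5 + 2) = 20.4286.
At Q = 15 the demand price is 164 - 5(15) = 89 and the supply price is 21 + 2(15) = 51.
DWL = (1/2)(gap between curves at 15) x (Q* - 15) = (1/2)(38)(5.4286) = 103.1429.

103.14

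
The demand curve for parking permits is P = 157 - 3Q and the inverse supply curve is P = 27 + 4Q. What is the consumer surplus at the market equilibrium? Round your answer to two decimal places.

517.35

Equilibrium: 157 - 3Q = 27 + 4Q, so Q* = 18.5714 and P* = 101.2857.
Consumer surplus is the triangle under demand above P*: (1/2)(18.5714)(157 - 101.2857) = (1/2)(18.5714)(55.7143) = 517.3469.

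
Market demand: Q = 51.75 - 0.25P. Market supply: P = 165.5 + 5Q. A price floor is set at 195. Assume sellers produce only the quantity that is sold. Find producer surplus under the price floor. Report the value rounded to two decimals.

Rewriting demand in inverse form: P = 207 - 4Q.
Without the control, 207 - 4Q = 165.5 + 5Q so Q* = 4.6111 and P* = 188.5556.
At the floor price 195, quantity demanded is (207 - 195)/4 = 3; demand is the short side, so Q = 3 trades at P = 195.
The supply price at Q = 3 is 180.5. PS is the trapezoid between 195 and supply over [0, 3]: (1/2)[(195 - 165.5) + (195 - 180.5)](3) = 66.

66.00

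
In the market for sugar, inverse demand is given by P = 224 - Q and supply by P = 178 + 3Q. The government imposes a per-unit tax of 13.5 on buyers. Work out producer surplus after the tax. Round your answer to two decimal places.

99.02

Without the tax, 224 - Q = 178 + 3Q so Q* = 11.5 and P* = 212.5.
A tax on buyers shifts demand down by 13.5: (224 - 13.5) - Q = 178 + 3Q, so Q_t = 8.125. Buyers pay P_b = 215.875; sellers receive P_s = P_b - 13.5 = 202.375.
PS = (1/2)(Q_t)(P_s - 178) = (1/2)(8.125)(24.375) = 99.0234.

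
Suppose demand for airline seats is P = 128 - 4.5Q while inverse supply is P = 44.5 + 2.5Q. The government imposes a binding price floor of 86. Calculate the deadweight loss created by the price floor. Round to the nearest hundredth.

23.57

Free-market equilibrium: 128 - 4.5Q = 44.5 + 2.5Q gives Q* = 11.9286, P* = 74.3214.
At P = 86, buyers demand (128 - 86)/4.5 = 9.3333 while sellers would supply more, so the quantity traded is 9.3333 at price 86.
At Q = 9.3333 the demand price is 86 and the supply price is 67.8333. Deadweight loss is the triangle between the curves from 9.3333 to 11.9286: (1/2)(86 - 67.8333)(11.9286 - 9.3333) = 23.5734.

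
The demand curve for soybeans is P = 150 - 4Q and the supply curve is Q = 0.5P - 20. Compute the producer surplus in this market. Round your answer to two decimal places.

Rewriting supply in inverse form: P = 40 + 2Q.
Setting demand equal to supply, 110 = 6Q, so Q* = 18.3333 and P* = 76.6667.
The supply curve's price intercept is 40, so PS = (1/2)(Q*)(P* - 40) = (1/2)(18.3333)(36.6667) = 336.1111.

336.11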